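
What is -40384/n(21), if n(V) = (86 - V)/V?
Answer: -848064/65 ≈ -13047.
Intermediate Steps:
n(V) = (86 - V)/V
-40384/n(21) = -40384*21/(86 - 1*21) = -40384*21/(86 - 21) = -40384/((1/21)*65) = -40384/65/21 = -40384*21/65 = -848064/65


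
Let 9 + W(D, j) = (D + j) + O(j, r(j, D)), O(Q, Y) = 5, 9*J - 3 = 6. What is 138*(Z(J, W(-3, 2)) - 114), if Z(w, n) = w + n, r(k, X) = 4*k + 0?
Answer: -16284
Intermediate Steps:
J = 1 (J = ⅓ + (⅑)*6 = ⅓ + ⅔ = 1)
r(k, X) = 4*k
W(D, j) = -4 + D + j (W(D, j) = -9 + ((D + j) + 5) = -9 + (5 + D + j) = -4 + D + j)
Z(w, n) = n + w
138*(Z(J, W(-3, 2)) - 114) = 138*(((-4 - 3 + 2) + 1) - 114) = 138*((-5 + 1) - 114) = 138*(-4 - 114) = 138*(-118) = -16284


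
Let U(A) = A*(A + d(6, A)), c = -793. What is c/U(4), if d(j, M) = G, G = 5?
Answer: -793/36 ≈ -22.028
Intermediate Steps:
d(j, M) = 5
U(A) = A*(5 + A) (U(A) = A*(A + 5) = A*(5 + A))
c/U(4) = -793*1/(4*(5 + 4)) = -793/(4*9) = -793/36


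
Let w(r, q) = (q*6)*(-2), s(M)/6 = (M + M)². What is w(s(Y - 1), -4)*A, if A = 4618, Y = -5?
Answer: 221664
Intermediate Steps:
s(M) = 24*M² (s(M) = 6*(M + M)² = 6*(2*M)² = 6*(4*M²) = 24*M²)
w(r, q) = -12*q (w(r, q) = (6*q)*(-2) = -12*q)
w(s(Y - 1), -4)*A = -12*(-4)*4618 = 48*4618 = 221664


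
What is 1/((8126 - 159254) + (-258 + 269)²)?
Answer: -1/151007 ≈ -6.6222e-6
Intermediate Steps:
1/((8126 - 159254) + (-258 + 269)²) = 1/(-151128 + 11²) = 1/(-151128 + 121) = 1/(-151007) = -1/151007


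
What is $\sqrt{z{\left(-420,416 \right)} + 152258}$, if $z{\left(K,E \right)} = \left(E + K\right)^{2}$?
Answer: $\sqrt{152274} \approx 390.22$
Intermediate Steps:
$\sqrt{z{\left(-420,416 \right)} + 152258} = \sqrt{\left(416 - 420\right)^{2} + 152258} = \sqrt{\left(-4\right)^{2} + 152258} = \sqrt{16 + 152258} = \sqrt{152274}$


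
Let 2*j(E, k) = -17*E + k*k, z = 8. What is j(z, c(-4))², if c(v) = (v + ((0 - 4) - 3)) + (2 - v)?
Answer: 12321/4 ≈ 3080.3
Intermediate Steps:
c(v) = -5 (c(v) = (v + (-4 - 3)) + (2 - v) = (v - 7) + (2 - v) = (-7 + v) + (2 - v) = -5)
j(E, k) = k²/2 - 17*E/2 (j(E, k) = (-17*E + k*k)/2 = (-17*E + k²)/2 = (k² - 17*E)/2 = k²/2 - 17*E/2)
j(z, c(-4))² = ((½)*(-5)² - 17/2*8)² = ((½)*25 - 68)² = (25/2 - 68)² = (-111/2)² = 12321/4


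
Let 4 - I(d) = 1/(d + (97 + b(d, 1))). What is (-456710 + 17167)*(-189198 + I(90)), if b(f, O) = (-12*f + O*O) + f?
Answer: 66693436030741/802 ≈ 8.3159e+10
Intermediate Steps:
b(f, O) = O² - 11*f (b(f, O) = (-12*f + O²) + f = (O² - 12*f) + f = O² - 11*f)
I(d) = 4 - 1/(98 - 10*d) (I(d) = 4 - 1/(d + (97 + (1² - 11*d))) = 4 - 1/(d + (97 + (1 - 11*d))) = 4 - 1/(d + (98 - 11*d)) = 4 - 1/(98 - 10*d))
(-456710 + 17167)*(-189198 + I(90)) = (-456710 + 17167)*(-189198 + (391 - 40*90)/(2*(49 - 5*90))) = -439543*(-189198 + (391 - 3600)/(2*(49 - 450))) = -439543*(-189198 + (½)*(-3209)/(-401)) = -439543*(-189198 + (½)*(-1/401)*(-3209)) = -439543*(-189198 + 3209/802) = -439543*(-151733587/802) = 66693436030741/802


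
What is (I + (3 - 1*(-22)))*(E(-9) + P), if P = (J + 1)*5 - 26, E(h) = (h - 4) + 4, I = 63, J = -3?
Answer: -3960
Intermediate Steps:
E(h) = h (E(h) = (-4 + h) + 4 = h)
P = -36 (P = (-3 + 1)*5 - 26 = -2*5 - 26 = -10 - 26 = -36)
(I + (3 - 1*(-22)))*(E(-9) + P) = (63 + (3 - 1*(-22)))*(-9 - 36) = (63 + (3 + 22))*(-45) = (63 + 25)*(-45) = 88*(-45) = -3960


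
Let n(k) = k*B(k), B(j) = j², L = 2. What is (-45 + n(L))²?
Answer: 1369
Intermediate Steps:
n(k) = k³ (n(k) = k*k² = k³)
(-45 + n(L))² = (-45 + 2³)² = (-45 + 8)² = (-37)² = 1369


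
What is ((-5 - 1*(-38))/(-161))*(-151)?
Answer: 4983/161 ≈ 30.950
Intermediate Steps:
((-5 - 1*(-38))/(-161))*(-151) = ((-5 + 38)*(-1/161))*(-151) = (33*(-1/161))*(-151) = -33/161*(-151) = 4983/161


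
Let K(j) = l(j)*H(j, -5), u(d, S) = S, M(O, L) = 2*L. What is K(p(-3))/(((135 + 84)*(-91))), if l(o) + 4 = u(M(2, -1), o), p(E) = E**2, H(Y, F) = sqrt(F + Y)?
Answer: -10/19929 ≈ -0.00050178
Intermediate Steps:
l(o) = -4 + o
K(j) = sqrt(-5 + j)*(-4 + j) (K(j) = (-4 + j)*sqrt(-5 + j) = sqrt(-5 + j)*(-4 + j))
K(p(-3))/(((135 + 84)*(-91))) = (sqrt(-5 + (-3)**2)*(-4 + (-3)**2))/(((135 + 84)*(-91))) = (sqrt(-5 + 9)*(-4 + 9))/((219*(-91))) = (sqrt(4)*5)/(-19929) = (2*5)*(-1/19929) = 10*(-1/19929) = -10/19929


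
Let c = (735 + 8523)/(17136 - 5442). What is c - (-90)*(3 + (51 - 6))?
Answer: 8421223/1949 ≈ 4320.8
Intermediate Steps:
c = 1543/1949 (c = 9258/11694 = 9258*(1/11694) = 1543/1949 ≈ 0.79169)
c - (-90)*(3 + (51 - 6)) = 1543/1949 - (-90)*(3 + (51 - 6)) = 1543/1949 - (-90)*(3 + 45) = 1543/1949 - (-90)*48 = 1543/1949 - 1*(-4320) = 1543/1949 + 4320 = 8421223/1949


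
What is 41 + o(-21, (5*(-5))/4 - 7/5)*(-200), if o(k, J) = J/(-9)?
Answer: -129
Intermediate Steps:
o(k, J) = -J/9 (o(k, J) = J*(-1/9) = -J/9)
41 + o(-21, (5*(-5))/4 - 7/5)*(-200) = 41 - ((5*(-5))/4 - 7/5)/9*(-200) = 41 - (-25*1/4 - 7*1/5)/9*(-200) = 41 - (-25/4 - 7/5)/9*(-200) = 41 - 1/9*(-153/20)*(-200) = 41 + (17/20)*(-200) = 41 - 170 = -129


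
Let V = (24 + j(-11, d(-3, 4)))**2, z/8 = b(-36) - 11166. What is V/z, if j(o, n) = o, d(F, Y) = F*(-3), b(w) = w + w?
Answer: -169/89904 ≈ -0.0018798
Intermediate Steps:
b(w) = 2*w
d(F, Y) = -3*F
z = -89904 (z = 8*(2*(-36) - 11166) = 8*(-72 - 11166) = 8*(-11238) = -89904)
V = 169 (V = (24 - 11)**2 = 13**2 = 169)
V/z = 169/(-89904) = 169*(-1/89904) = -169/89904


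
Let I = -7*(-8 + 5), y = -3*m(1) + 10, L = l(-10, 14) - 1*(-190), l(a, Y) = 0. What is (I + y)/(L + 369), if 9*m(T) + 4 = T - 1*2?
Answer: 98/1677 ≈ 0.058438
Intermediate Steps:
m(T) = -⅔ + T/9 (m(T) = -4/9 + (T - 1*2)/9 = -4/9 + (T - 2)/9 = -4/9 + (-2 + T)/9 = -4/9 + (-2/9 + T/9) = -⅔ + T/9)
L = 190 (L = 0 - 1*(-190) = 0 + 190 = 190)
y = 35/3 (y = -3*(-⅔ + (⅑)*1) + 10 = -3*(-⅔ + ⅑) + 10 = -3*(-5/9) + 10 = 5/3 + 10 = 35/3 ≈ 11.667)
I = 21 (I = -7*(-3) = 21)
(I + y)/(L + 369) = (21 + 35/3)/(190 + 369) = (98/3)/559 = (98/3)*(1/559) = 98/1677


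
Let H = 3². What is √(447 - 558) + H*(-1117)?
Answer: -10053 + I*√111 ≈ -10053.0 + 10.536*I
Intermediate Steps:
H = 9
√(447 - 558) + H*(-1117) = √(447 - 558) + 9*(-1117) = √(-111) - 10053 = I*√111 - 10053 = -10053 + I*√111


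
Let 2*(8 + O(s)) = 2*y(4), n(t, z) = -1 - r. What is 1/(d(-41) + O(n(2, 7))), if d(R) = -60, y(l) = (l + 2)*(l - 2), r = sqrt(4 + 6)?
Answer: -1/56 ≈ -0.017857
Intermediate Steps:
r = sqrt(10) ≈ 3.1623
y(l) = (-2 + l)*(2 + l) (y(l) = (2 + l)*(-2 + l) = (-2 + l)*(2 + l))
n(t, z) = -1 - sqrt(10)
O(s) = 4 (O(s) = -8 + (2*(-4 + 4**2))/2 = -8 + (2*(-4 + 16))/2 = -8 + (2*12)/2 = -8 + (1/2)*24 = -8 + 12 = 4)
1/(d(-41) + O(n(2, 7))) = 1/(-60 + 4) = 1/(-56) = -1/56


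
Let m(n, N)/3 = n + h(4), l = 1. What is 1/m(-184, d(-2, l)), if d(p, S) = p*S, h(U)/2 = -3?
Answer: -1/570 ≈ -0.0017544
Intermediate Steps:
h(U) = -6 (h(U) = 2*(-3) = -6)
d(p, S) = S*p
m(n, N) = -18 + 3*n (m(n, N) = 3*(n - 6) = 3*(-6 + n) = -18 + 3*n)
1/m(-184, d(-2, l)) = 1/(-18 + 3*(-184)) = 1/(-18 - 552) = 1/(-570) = -1/570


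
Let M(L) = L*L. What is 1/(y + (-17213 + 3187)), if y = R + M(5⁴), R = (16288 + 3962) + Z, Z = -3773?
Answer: 1/393076 ≈ 2.5440e-6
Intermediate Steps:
M(L) = L²
R = 16477 (R = (16288 + 3962) - 3773 = 20250 - 3773 = 16477)
y = 407102 (y = 16477 + (5⁴)² = 16477 + 625² = 16477 + 390625 = 407102)
1/(y + (-17213 + 3187)) = 1/(407102 + (-17213 + 3187)) = 1/(407102 - 14026) = 1/393076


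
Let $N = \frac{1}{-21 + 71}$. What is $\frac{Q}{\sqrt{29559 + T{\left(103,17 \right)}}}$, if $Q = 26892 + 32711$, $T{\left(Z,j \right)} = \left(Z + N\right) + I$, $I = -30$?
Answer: $\frac{15685 \sqrt{2963202}}{77979} \approx 346.25$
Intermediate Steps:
$N = \frac{1}{50} \approx 0.02$
$T{\left(Z,j \right)} = - \frac{1499}{50} + Z$ ($T{\left(Z,j \right)} = \left(Z + \frac{1}{50}\right) - 30 = \left(\frac{1}{50} + Z\right) - 30 = - \frac{1499}{50} + Z$)
$Q = 59603$
$\frac{Q}{\sqrt{29559 + T{\left(103,17 \right)}}} = \frac{59603}{\sqrt{29559 + \left(- \frac{1499}{50} + 103\right)}} = \frac{59603}{\sqrt{29559 + \frac{3651}{50}}} = \frac{59603}{\sqrt{\frac{1481601}{50}}} = \frac{59603}{\frac{1}{10} \sqrt{2963202}} = 59603 \frac{5 \sqrt{2963202}}{1481601} = \frac{15685 \sqrt{2963202}}{77979}$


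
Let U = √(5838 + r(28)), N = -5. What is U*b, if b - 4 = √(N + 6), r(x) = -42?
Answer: 30*√161 ≈ 380.66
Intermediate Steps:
b = 5 (b = 4 + √(-5 + 6) = 4 + √1 = 4 + 1 = 5)
U = 6*√161 (U = √(5838 - 42) = √5796 = 6*√161 ≈ 76.131)
U*b = (6*√161)*5 = 30*√161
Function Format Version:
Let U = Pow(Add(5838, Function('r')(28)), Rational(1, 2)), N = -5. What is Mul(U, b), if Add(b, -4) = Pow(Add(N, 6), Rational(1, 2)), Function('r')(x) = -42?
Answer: Mul(30, Pow(161, Rational(1, 2))) ≈ 380.66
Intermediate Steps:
b = 5 (b = Add(4, Pow(Add(-5, 6), Rational(1, 2))) = Add(4, Pow(1, Rational(1, 2))) = Add(4, 1) = 5)
U = Mul(6, Pow(161, Rational(1, 2))) (U = Pow(Add(5838, -42), Rational(1, 2)) = Pow(5796, Rational(1, 2)) = Mul(6, Pow(161, Rational(1, 2))) ≈ 76.131)
Mul(U, b) = Mul(Mul(6, Pow(161, Rational(1, 2))), 5) = Mul(30, Pow(161, Rational(1, 2)))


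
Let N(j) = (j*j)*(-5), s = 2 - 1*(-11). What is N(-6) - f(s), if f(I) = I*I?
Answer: -349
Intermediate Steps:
s = 13 (s = 2 + 11 = 13)
f(I) = I²
N(j) = -5*j² (N(j) = j²*(-5) = -5*j²)
N(-6) - f(s) = -5*(-6)² - 1*13² = -5*36 - 1*169 = -180 - 169 = -349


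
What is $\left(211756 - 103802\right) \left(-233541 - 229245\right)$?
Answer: $-49959599844$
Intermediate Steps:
$\left(211756 - 103802\right) \left(-233541 - 229245\right) = \left(211756 - 103802\right) \left(-462786\right) = 107954 \left(-462786\right) = -49959599844$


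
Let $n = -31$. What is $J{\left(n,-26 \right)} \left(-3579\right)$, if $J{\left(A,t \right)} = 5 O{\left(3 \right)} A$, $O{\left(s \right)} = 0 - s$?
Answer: $-1664235$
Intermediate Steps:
$O{\left(s \right)} = - s$
$J{\left(A,t \right)} = - 15 A$ ($J{\left(A,t \right)} = 5 \left(\left(-1\right) 3\right) A = 5 \left(-3\right) A = - 15 A$)
$J{\left(n,-26 \right)} \left(-3579\right) = \left(-15\right) \left(-31\right) \left(-3579\right) = 465 \left(-3579\right) = -1664235$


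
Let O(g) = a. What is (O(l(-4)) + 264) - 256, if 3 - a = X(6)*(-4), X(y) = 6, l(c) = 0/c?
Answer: 35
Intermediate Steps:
l(c) = 0
a = 27 (a = 3 - 6*(-4) = 3 - 1*(-24) = 3 + 24 = 27)
O(g) = 27
(O(l(-4)) + 264) - 256 = (27 + 264) - 256 = 291 - 256 = 35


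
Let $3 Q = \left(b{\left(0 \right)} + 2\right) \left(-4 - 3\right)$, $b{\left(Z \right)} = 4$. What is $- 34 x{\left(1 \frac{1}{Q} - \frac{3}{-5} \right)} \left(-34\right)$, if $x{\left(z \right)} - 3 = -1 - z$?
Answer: $\frac{59534}{35} \approx 1701.0$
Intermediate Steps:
$Q = -14$ ($Q = \frac{\left(4 + 2\right) \left(-4 - 3\right)}{3} = \frac{6 \left(-4 - 3\right)}{3} = \frac{6 \left(-7\right)}{3} = \frac{1}{3} \left(-42\right) = -14$)
$x{\left(z \right)} = 2 - z$ ($x{\left(z \right)} = 3 - \left(1 + z\right) = 2 - z$)
$- 34 x{\left(1 \frac{1}{Q} - \frac{3}{-5} \right)} \left(-34\right) = - 34 \left(2 - \left(1 \frac{1}{-14} - \frac{3}{-5}\right)\right) \left(-34\right) = - 34 \left(2 - \left(1 \left(- \frac{1}{14}\right) - - \frac{3}{5}\right)\right) \left(-34\right) = - 34 \left(2 - \left(- \frac{1}{14} + \frac{3}{5}\right)\right) \left(-34\right) = - 34 \left(2 - \frac{37}{70}\right) \left(-34\right) = \left(-34\right) \frac{103}{70} \left(-34\right) = \left(- \frac{1751}{35}\right) \left(-34\right) = \frac{59534}{35}$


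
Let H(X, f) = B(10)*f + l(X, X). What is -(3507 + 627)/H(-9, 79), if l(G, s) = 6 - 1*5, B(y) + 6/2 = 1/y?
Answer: 41340/2281 ≈ 18.124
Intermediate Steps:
B(y) = -3 + 1/y
l(G, s) = 1 (l(G, s) = 6 - 5 = 1)
H(X, f) = 1 - 29*f/10 (H(X, f) = (-3 + 1/10)*f + 1 = (-3 + ⅒)*f + 1 = -29*f/10 + 1 = 1 - 29*f/10)
-(3507 + 627)/H(-9, 79) = -(3507 + 627)/(1 - 29/10*79) = -4134/(1 - 2291/10) = -4134/(-2281/10) = -4134*(-10)/2281 = -1*(-41340/2281) = 41340/2281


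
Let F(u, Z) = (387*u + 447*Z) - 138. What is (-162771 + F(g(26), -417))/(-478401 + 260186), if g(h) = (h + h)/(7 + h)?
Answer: 767136/480073 ≈ 1.5980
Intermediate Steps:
g(h) = 2*h/(7 + h) (g(h) = (2*h)/(7 + h) = 2*h/(7 + h))
F(u, Z) = -138 + 387*u + 447*Z
(-162771 + F(g(26), -417))/(-478401 + 260186) = (-162771 + (-138 + 387*(2*26/(7 + 26)) + 447*(-417)))/(-478401 + 260186) = (-162771 + (-138 + 387*(2*26/33) - 186399))/(-218215) = (-162771 + (-138 + 387*(2*26*(1/33)) - 186399))*(-1/218215) = (-162771 + (-138 + 387*(52/33) - 186399))*(-1/218215) = (-162771 + (-138 + 6708/11 - 186399))*(-1/218215) = (-162771 - 2045199/11)*(-1/218215) = -3835680/11*(-1/218215) = 767136/480073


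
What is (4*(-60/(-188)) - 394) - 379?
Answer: -36271/47 ≈ -771.72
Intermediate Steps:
(4*(-60/(-188)) - 394) - 379 = (4*(-60*(-1/188)) - 394) - 379 = (4*(15/47) - 394) - 379 = (60/47 - 394) - 379 = -18458/47 - 379 = -36271/47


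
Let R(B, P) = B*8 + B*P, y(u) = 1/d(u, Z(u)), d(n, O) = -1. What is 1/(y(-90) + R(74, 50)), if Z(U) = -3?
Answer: 1/4291 ≈ 0.00023305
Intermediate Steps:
y(u) = -1 (y(u) = 1/(-1) = -1)
R(B, P) = 8*B + B*P
1/(y(-90) + R(74, 50)) = 1/(-1 + 74*(8 + 50)) = 1/(-1 + 74*58) = 1/(-1 + 4292) = 1/4291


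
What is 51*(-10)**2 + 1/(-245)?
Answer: 1249499/245 ≈ 5100.0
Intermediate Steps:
51*(-10)**2 + 1/(-245) = 51*100 - 1/245 = 5100 - 1/245 = 1249499/245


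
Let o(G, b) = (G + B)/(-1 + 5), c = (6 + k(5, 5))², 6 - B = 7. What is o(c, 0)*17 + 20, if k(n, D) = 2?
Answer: 1151/4 ≈ 287.75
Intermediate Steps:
B = -1 (B = 6 - 1*7 = 6 - 7 = -1)
c = 64 (c = (6 + 2)² = 8² = 64)
o(G, b) = -¼ + G/4 (o(G, b) = (G - 1)/(-1 + 5) = (-1 + G)/4 = (-1 + G)*(¼) = -¼ + G/4)
o(c, 0)*17 + 20 = (-¼ + (¼)*64)*17 + 20 = (-¼ + 16)*17 + 20 = (63/4)*17 + 20 = 1071/4 + 20 = 1151/4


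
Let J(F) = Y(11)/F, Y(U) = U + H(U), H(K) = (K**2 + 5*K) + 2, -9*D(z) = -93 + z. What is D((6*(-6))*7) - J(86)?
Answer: 9323/258 ≈ 36.136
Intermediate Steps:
D(z) = 31/3 - z/9 (D(z) = -(-93 + z)/9 = 31/3 - z/9)
H(K) = 2 + K**2 + 5*K
Y(U) = 2 + U**2 + 6*U (Y(U) = U + (2 + U**2 + 5*U) = 2 + U**2 + 6*U)
J(F) = 189/F (J(F) = (2 + 11**2 + 6*11)/F = (2 + 121 + 66)/F = 189/F)
D((6*(-6))*7) - J(86) = (31/3 - 6*(-6)*7/9) - 189/86 = (31/3 - (-4)*7) - 189/86 = (31/3 - 1/9*(-252)) - 1*189/86 = (31/3 + 28) - 189/86 = 115/3 - 189/86 = 9323/258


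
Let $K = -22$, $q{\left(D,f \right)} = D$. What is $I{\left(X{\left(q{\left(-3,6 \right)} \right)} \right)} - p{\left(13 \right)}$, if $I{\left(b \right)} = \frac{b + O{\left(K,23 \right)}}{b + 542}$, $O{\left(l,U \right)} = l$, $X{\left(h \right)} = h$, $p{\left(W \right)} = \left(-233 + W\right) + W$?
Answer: $\frac{111548}{539} \approx 206.95$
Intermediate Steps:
$p{\left(W \right)} = -233 + 2 W$
$I{\left(b \right)} = \frac{-22 + b}{542 + b}$ ($I{\left(b \right)} = \frac{b - 22}{b + 542} = \frac{-22 + b}{542 + b}$)
$I{\left(X{\left(q{\left(-3,6 \right)} \right)} \right)} - p{\left(13 \right)} = \frac{-22 - 3}{542 - 3} - \left(-233 + 2 \cdot 13\right) = \frac{1}{539} \left(-25\right) - \left(-233 + 26\right) = \frac{1}{539} \left(-25\right) - -207 = - \frac{25}{539} + 207 = \frac{111548}{539}$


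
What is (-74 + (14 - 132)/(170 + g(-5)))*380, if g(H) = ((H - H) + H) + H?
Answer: -113601/4 ≈ -28400.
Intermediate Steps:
g(H) = 2*H (g(H) = (0 + H) + H = H + H = 2*H)
(-74 + (14 - 132)/(170 + g(-5)))*380 = (-74 + (14 - 132)/(170 + 2*(-5)))*380 = (-74 - 118/(170 - 10))*380 = (-74 - 118/160)*380 = (-74 - 118*1/160)*380 = (-74 - 59/80)*380 = -5979/80*380 = -113601/4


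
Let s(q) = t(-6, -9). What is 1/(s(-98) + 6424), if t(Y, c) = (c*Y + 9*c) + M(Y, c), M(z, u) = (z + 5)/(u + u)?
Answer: 18/115147 ≈ 0.00015632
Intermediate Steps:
M(z, u) = (5 + z)/(2*u) (M(z, u) = (5 + z)/((2*u)) = (5 + z)*(1/(2*u)) = (5 + z)/(2*u))
t(Y, c) = 9*c + Y*c + (5 + Y)/(2*c) (t(Y, c) = (c*Y + 9*c) + (5 + Y)/(2*c) = (Y*c + 9*c) + (5 + Y)/(2*c) = (9*c + Y*c) + (5 + Y)/(2*c) = 9*c + Y*c + (5 + Y)/(2*c))
s(q) = -485/18 (s(q) = (½)*(5 - 6 + 2*(-9)²*(9 - 6))/(-9) = (½)*(-⅑)*(5 - 6 + 2*81*3) = (½)*(-⅑)*(5 - 6 + 486) = (½)*(-⅑)*485 = -485/18)
1/(s(-98) + 6424) = 1/(-485/18 + 6424) = 1/(115147/18) = 18/115147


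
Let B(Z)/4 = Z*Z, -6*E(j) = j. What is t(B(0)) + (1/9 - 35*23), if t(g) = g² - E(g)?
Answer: -7244/9 ≈ -804.89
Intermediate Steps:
E(j) = -j/6
B(Z) = 4*Z² (B(Z) = 4*(Z*Z) = 4*Z²)
t(g) = g² + g/6 (t(g) = g² - (-1)*g/6 = g² + g/6)
t(B(0)) + (1/9 - 35*23) = (4*0²)*(⅙ + 4*0²) + (1/9 - 35*23) = (4*0)*(⅙ + 4*0) + (1*(⅑) - 805) = 0*(⅙ + 0) + (⅑ - 805) = 0*(⅙) - 7244/9 = 0 - 7244/9 = -7244/9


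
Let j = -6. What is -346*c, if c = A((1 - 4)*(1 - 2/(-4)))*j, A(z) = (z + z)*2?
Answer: -37368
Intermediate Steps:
A(z) = 4*z (A(z) = (2*z)*2 = 4*z)
c = 108 (c = (4*((1 - 4)*(1 - 2/(-4))))*(-6) = (4*(-3*(1 - 2*(-¼))))*(-6) = (4*(-3*(1 + ½)))*(-6) = (4*(-3*3/2))*(-6) = (4*(-9/2))*(-6) = -18*(-6) = 108)
-346*c = -346*108 = -37368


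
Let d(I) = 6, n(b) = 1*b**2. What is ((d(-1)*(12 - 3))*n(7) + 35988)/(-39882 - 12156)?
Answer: -6439/8673 ≈ -0.74242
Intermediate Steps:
n(b) = b**2
((d(-1)*(12 - 3))*n(7) + 35988)/(-39882 - 12156) = ((6*(12 - 3))*7**2 + 35988)/(-39882 - 12156) = ((6*9)*49 + 35988)/(-52038) = (54*49 + 35988)*(-1/52038) = (2646 + 35988)*(-1/52038) = 38634*(-1/52038) = -6439/8673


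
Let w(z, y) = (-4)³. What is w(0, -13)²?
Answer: 4096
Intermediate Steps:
w(z, y) = -64
w(0, -13)² = (-64)² = 4096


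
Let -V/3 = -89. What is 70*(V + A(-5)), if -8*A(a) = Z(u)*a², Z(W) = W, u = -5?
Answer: 79135/4 ≈ 19784.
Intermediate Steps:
V = 267 (V = -3*(-89) = 267)
A(a) = 5*a²/8 (A(a) = -(-5)*a²/8 = 5*a²/8)
70*(V + A(-5)) = 70*(267 + (5/8)*(-5)²) = 70*(267 + (5/8)*25) = 70*(267 + 125/8) = 70*(2261/8) = 79135/4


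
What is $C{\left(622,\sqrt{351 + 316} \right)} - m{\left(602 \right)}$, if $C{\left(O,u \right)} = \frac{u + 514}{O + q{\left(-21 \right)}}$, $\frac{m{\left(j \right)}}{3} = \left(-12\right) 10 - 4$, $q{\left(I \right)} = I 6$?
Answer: $\frac{92513}{248} + \frac{\sqrt{667}}{496} \approx 373.09$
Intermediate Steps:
$q{\left(I \right)} = 6 I$
$m{\left(j \right)} = -372$ ($m{\left(j \right)} = 3 \left(\left(-12\right) 10 - 4\right) = 3 \left(-120 - 4\right) = 3 \left(-124\right) = -372$)
$C{\left(O,u \right)} = \frac{514 + u}{-126 + O}$ ($C{\left(O,u \right)} = \frac{u + 514}{O + 6 \left(-21\right)} = \frac{514 + u}{O - 126} = \frac{514 + u}{-126 + O}$)
$C{\left(622,\sqrt{351 + 316} \right)} - m{\left(602 \right)} = \frac{514 + \sqrt{351 + 316}}{-126 + 622} - -372 = \frac{514 + \sqrt{667}}{496} + 372 = \left(\frac{257}{248} + \frac{\sqrt{667}}{496}\right) + 372 = \frac{92513}{248} + \frac{\sqrt{667}}{496}$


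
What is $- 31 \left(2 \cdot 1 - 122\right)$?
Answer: $3720$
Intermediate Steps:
$- 31 \left(2 \cdot 1 - 122\right) = - 31 \left(2 - 122\right) = \left(-31\right) \left(-120\right) = 3720$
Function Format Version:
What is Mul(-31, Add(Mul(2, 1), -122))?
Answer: 3720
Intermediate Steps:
Mul(-31, Add(Mul(2, 1), -122)) = Mul(-31, Add(2, -122)) = Mul(-31, -120) = 3720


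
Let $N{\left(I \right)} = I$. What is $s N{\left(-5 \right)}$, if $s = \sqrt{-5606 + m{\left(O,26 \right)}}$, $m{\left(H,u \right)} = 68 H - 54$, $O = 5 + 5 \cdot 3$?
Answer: $- 50 i \sqrt{43} \approx - 327.87 i$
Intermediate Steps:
$O = 20$ ($O = 5 + 15 = 20$)
$m{\left(H,u \right)} = -54 + 68 H$
$s = 10 i \sqrt{43}$ ($s = \sqrt{-5606 + \left(-54 + 68 \cdot 20\right)} = \sqrt{-5606 + \left(-54 + 1360\right)} = \sqrt{-5606 + 1306} = \sqrt{-4300} = 10 i \sqrt{43} \approx 65.574 i$)
$s N{\left(-5 \right)} = 10 i \sqrt{43} \left(-5\right) = - 50 i \sqrt{43}$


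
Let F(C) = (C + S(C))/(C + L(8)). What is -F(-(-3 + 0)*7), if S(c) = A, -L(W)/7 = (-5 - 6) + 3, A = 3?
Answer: -24/77 ≈ -0.31169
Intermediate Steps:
L(W) = 56 (L(W) = -7*((-5 - 6) + 3) = -7*(-11 + 3) = -7*(-8) = 56)
S(c) = 3
F(C) = (3 + C)/(56 + C) (F(C) = (C + 3)/(C + 56) = (3 + C)/(56 + C))
-F(-(-3 + 0)*7) = -(3 - (-3 + 0)*7)/(56 - (-3 + 0)*7) = -(3 - (-3)*7)/(56 - (-3)*7) = -(3 - 1*(-21))/(56 - 1*(-21)) = -(3 + 21)/(56 + 21) = -24/77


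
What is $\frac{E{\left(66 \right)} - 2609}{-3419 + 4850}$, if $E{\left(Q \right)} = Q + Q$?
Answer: $- \frac{2477}{1431} \approx -1.731$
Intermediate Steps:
$E{\left(Q \right)} = 2 Q$
$\frac{E{\left(66 \right)} - 2609}{-3419 + 4850} = \frac{2 \cdot 66 - 2609}{-3419 + 4850} = \frac{132 - 2609}{1431} = \left(-2477\right) \frac{1}{1431} = - \frac{2477}{1431}$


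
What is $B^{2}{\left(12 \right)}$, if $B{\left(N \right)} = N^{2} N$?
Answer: $2985984$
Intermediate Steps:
$B{\left(N \right)} = N^{3}$
$B^{2}{\left(12 \right)} = \left(12^{3}\right)^{2} = 1728^{2} = 2985984$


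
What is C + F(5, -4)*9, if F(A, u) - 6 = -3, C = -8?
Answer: 19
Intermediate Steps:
F(A, u) = 3 (F(A, u) = 6 - 3 = 3)
C + F(5, -4)*9 = -8 + 3*9 = -8 + 27 = 19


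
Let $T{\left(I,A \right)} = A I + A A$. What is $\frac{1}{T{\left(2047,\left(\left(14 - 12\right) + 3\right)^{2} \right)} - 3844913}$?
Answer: $- \frac{1}{3793113} \approx -2.6364 \cdot 10^{-7}$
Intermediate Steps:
$T{\left(I,A \right)} = A^{2} + A I$ ($T{\left(I,A \right)} = A I + A^{2} = A^{2} + A I$)
$\frac{1}{T{\left(2047,\left(\left(14 - 12\right) + 3\right)^{2} \right)} - 3844913} = \frac{1}{\left(\left(14 - 12\right) + 3\right)^{2} \left(\left(\left(14 - 12\right) + 3\right)^{2} + 2047\right) - 3844913} = \frac{1}{\left(2 + 3\right)^{2} \left(\left(2 + 3\right)^{2} + 2047\right) - 3844913} = \frac{1}{5^{2} \left(5^{2} + 2047\right) - 3844913} = \frac{1}{25 \left(25 + 2047\right) - 3844913} = \frac{1}{25 \cdot 2072 - 3844913} = \frac{1}{51800 - 3844913} = \frac{1}{-3793113} = - \frac{1}{3793113}$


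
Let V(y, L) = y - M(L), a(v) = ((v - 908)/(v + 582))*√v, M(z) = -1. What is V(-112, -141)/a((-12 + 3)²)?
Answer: 8177/827 ≈ 9.8875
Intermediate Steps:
a(v) = √v*(-908 + v)/(582 + v) (a(v) = ((-908 + v)/(582 + v))*√v = √v*(-908 + v)/(582 + v))
V(y, L) = 1 + y (V(y, L) = y - 1*(-1) = y + 1 = 1 + y)
V(-112, -141)/a((-12 + 3)²) = (1 - 112)/((√((-12 + 3)²)*(-908 + (-12 + 3)²)/(582 + (-12 + 3)²))) = -111*(582 + (-9)²)/(9*(-908 + (-9)²)) = -111*(582 + 81)/(9*(-908 + 81)) = -111/(9*(-827)/663) = -111/(9*(1/663)*(-827)) = -111/(-2481/221) = -111*(-221/2481) = 8177/827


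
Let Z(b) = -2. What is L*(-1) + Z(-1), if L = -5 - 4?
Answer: 7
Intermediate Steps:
L = -9
L*(-1) + Z(-1) = -9*(-1) - 2 = 9 - 2 = 7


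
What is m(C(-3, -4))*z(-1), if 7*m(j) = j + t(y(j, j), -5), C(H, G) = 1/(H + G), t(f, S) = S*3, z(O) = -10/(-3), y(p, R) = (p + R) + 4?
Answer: -1060/147 ≈ -7.2109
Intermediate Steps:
y(p, R) = 4 + R + p (y(p, R) = (R + p) + 4 = 4 + R + p)
z(O) = 10/3 (z(O) = -10*(-⅓) = 10/3)
t(f, S) = 3*S
C(H, G) = 1/(G + H)
m(j) = -15/7 + j/7 (m(j) = (j + 3*(-5))/7 = (j - 15)/7 = (-15 + j)/7 = -15/7 + j/7)
m(C(-3, -4))*z(-1) = (-15/7 + 1/(7*(-4 - 3)))*(10/3) = (-15/7 + (⅐)/(-7))*(10/3) = (-15/7 + (⅐)*(-⅐))*(10/3) = (-15/7 - 1/49)*(10/3) = -106/49*10/3 = -1060/147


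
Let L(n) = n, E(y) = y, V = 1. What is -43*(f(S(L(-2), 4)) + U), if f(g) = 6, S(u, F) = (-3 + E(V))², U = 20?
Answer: -1118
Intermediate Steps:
S(u, F) = 4 (S(u, F) = (-3 + 1)² = (-2)² = 4)
-43*(f(S(L(-2), 4)) + U) = -43*(6 + 20) = -43*26 = -1118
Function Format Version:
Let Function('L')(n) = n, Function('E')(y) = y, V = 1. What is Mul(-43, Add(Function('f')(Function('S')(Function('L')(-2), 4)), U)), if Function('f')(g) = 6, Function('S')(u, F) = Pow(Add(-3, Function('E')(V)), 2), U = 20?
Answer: -1118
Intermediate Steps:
Function('S')(u, F) = 4 (Function('S')(u, F) = Pow(Add(-3, 1), 2) = Pow(-2, 2) = 4)
Mul(-43, Add(Function('f')(Function('S')(Function('L')(-2), 4)), U)) = Mul(-43, Add(6, 20)) = Mul(-43, 26) = -1118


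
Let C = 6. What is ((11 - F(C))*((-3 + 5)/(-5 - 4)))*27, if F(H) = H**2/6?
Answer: -30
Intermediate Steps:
F(H) = H**2/6
((11 - F(C))*((-3 + 5)/(-5 - 4)))*27 = ((11 - 6**2/6)*((-3 + 5)/(-5 - 4)))*27 = ((11 - 36/6)*(2/(-9)))*27 = ((11 - 1*6)*(-1/9*2))*27 = ((11 - 6)*(-2/9))*27 = (5*(-2/9))*27 = -10/9*27 = -30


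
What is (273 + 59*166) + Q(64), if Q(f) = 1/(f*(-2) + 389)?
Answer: 2627488/261 ≈ 10067.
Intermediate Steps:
Q(f) = 1/(389 - 2*f) (Q(f) = 1/(-2*f + 389) = 1/(389 - 2*f))
(273 + 59*166) + Q(64) = (273 + 59*166) - 1/(-389 + 2*64) = (273 + 9794) - 1/(-389 + 128) = 10067 - 1/(-261) = 10067 - 1*(-1/261) = 10067 + 1/261 = 2627488/261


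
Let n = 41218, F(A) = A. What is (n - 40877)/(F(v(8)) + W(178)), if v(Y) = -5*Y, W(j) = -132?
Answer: -341/172 ≈ -1.9826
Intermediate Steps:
(n - 40877)/(F(v(8)) + W(178)) = (41218 - 40877)/(-5*8 - 132) = 341/(-40 - 132) = 341/(-172) = 341*(-1/172) = -341/172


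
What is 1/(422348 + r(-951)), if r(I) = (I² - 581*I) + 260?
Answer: 1/1879540 ≈ 5.3205e-7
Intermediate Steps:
r(I) = 260 + I² - 581*I
1/(422348 + r(-951)) = 1/(422348 + (260 + (-951)² - 581*(-951))) = 1/(422348 + (260 + 904401 + 552531)) = 1/(422348 + 1457192) = 1/1879540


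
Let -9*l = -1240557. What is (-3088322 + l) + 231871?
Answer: -8155834/3 ≈ -2.7186e+6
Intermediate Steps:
l = 413519/3 (l = -⅑*(-1240557) = 413519/3 ≈ 1.3784e+5)
(-3088322 + l) + 231871 = (-3088322 + 413519/3) + 231871 = -8851447/3 + 231871 = -8155834/3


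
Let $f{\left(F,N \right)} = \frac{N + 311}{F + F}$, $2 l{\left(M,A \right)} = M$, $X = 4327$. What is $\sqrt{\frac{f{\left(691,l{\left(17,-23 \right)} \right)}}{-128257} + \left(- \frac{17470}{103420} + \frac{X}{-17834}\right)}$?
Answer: $\frac{i \sqrt{27490877389075248965059924417413}}{8173017423663418} \approx 0.64152 i$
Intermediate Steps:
$l{\left(M,A \right)} = \frac{M}{2}$
$f{\left(F,N \right)} = \frac{311 + N}{2 F}$
$\sqrt{\frac{f{\left(691,l{\left(17,-23 \right)} \right)}}{-128257} + \left(- \frac{17470}{103420} + \frac{X}{-17834}\right)} = \sqrt{\frac{\frac{1}{2} \cdot \frac{1}{691} \left(311 + \frac{1}{2} \cdot 17\right)}{-128257} + \left(- \frac{17470}{103420} + \frac{4327}{-17834}\right)} = \sqrt{\frac{1}{2} \cdot \frac{1}{691} \left(311 + \frac{17}{2}\right) \left(- \frac{1}{128257}\right) + \left(\left(-17470\right) \frac{1}{103420} + 4327 \left(- \frac{1}{17834}\right)\right)} = \sqrt{\frac{1}{2} \cdot \frac{1}{691} \cdot \frac{639}{2} \left(- \frac{1}{128257}\right) - \frac{18976458}{46109807}} = \sqrt{\frac{639}{2764} \left(- \frac{1}{128257}\right) - \frac{18976458}{46109807}} = \sqrt{- \frac{639}{354502348} - \frac{18976458}{46109807}} = \sqrt{- \frac{6727228381890057}{16346034847326836}} = \frac{i \sqrt{27490877389075248965059924417413}}{8173017423663418}$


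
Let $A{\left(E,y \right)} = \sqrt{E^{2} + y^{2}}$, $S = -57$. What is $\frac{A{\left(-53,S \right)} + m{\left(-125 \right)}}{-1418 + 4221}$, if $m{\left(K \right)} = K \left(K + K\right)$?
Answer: $\frac{31250}{2803} + \frac{\sqrt{6058}}{2803} \approx 11.177$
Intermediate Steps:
$m{\left(K \right)} = 2 K^{2}$ ($m{\left(K \right)} = K 2 K = 2 K^{2}$)
$\frac{A{\left(-53,S \right)} + m{\left(-125 \right)}}{-1418 + 4221} = \frac{\sqrt{\left(-53\right)^{2} + \left(-57\right)^{2}} + 2 \left(-125\right)^{2}}{-1418 + 4221} = \frac{\sqrt{2809 + 3249} + 2 \cdot 15625}{2803} = \left(\sqrt{6058} + 31250\right) \frac{1}{2803} = \left(31250 + \sqrt{6058}\right) \frac{1}{2803} = \frac{31250}{2803} + \frac{\sqrt{6058}}{2803}$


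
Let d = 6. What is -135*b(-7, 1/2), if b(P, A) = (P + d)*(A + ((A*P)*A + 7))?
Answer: 3105/4 ≈ 776.25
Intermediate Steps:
b(P, A) = (6 + P)*(7 + A + P*A²) (b(P, A) = (P + 6)*(A + ((A*P)*A + 7)) = (6 + P)*(A + (P*A² + 7)) = (6 + P)*(A + (7 + P*A²)) = (6 + P)*(7 + A + P*A²))
-135*b(-7, 1/2) = -135*(42 + 6/2 + 7*(-7) - 7/2 + (1/2)²*(-7)² + 6*(-7)*(1/2)²) = -135*(42 + 6*(½) - 49 + (½)*(-7) + (½)²*49 + 6*(-7)*(½)²) = -135*(42 + 3 - 49 - 7/2 + (¼)*49 + 6*(-7)*(¼)) = -135*(42 + 3 - 49 - 7/2 + 49/4 - 21/2) = -135*(-23/4) = 3105/4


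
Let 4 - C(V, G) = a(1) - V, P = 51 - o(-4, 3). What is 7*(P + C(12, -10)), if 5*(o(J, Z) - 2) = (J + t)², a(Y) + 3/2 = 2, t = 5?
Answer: 4501/10 ≈ 450.10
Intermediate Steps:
a(Y) = ½ (a(Y) = -3/2 + 2 = ½)
o(J, Z) = 2 + (5 + J)²/5 (o(J, Z) = 2 + (J + 5)²/5 = 2 + (5 + J)²/5)
P = 244/5 (P = 51 - (2 + (5 - 4)²/5) = 51 - (2 + (⅕)*1²) = 51 - (2 + (⅕)*1) = 51 - (2 + ⅕) = 51 - 1*11/5 = 51 - 11/5 = 244/5 ≈ 48.800)
C(V, G) = 7/2 + V (C(V, G) = 4 - (½ - V) = 4 + (-½ + V) = 7/2 + V)
7*(P + C(12, -10)) = 7*(244/5 + (7/2 + 12)) = 7*(244/5 + 31/2) = 7*(643/10) = 4501/10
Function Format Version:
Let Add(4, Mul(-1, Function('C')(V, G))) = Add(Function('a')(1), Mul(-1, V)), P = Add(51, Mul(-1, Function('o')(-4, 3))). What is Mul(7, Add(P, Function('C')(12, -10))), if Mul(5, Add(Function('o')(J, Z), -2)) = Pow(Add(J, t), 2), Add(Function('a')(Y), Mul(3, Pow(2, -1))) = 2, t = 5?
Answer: Rational(4501, 10) ≈ 450.10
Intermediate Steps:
Function('a')(Y) = Rational(1, 2) (Function('a')(Y) = Add(Rational(-3, 2), 2) = Rational(1, 2))
Function('o')(J, Z) = Add(2, Mul(Rational(1, 5), Pow(Add(5, J), 2))) (Function('o')(J, Z) = Add(2, Mul(Rational(1, 5), Pow(Add(J, 5), 2))) = Add(2, Mul(Rational(1, 5), Pow(Add(5, J), 2))))
P = Rational(244, 5) (P = Add(51, Mul(-1, Add(2, Mul(Rational(1, 5), Pow(Add(5, -4), 2))))) = Add(51, Mul(-1, Add(2, Mul(Rational(1, 5), Pow(1, 2))))) = Add(51, Mul(-1, Add(2, Mul(Rational(1, 5), 1)))) = Add(51, Mul(-1, Add(2, Rational(1, 5)))) = Add(51, Mul(-1, Rational(11, 5))) = Add(51, Rational(-11, 5)) = Rational(244, 5) ≈ 48.800)
Function('C')(V, G) = Add(Rational(7, 2), V) (Function('C')(V, G) = Add(4, Mul(-1, Add(Rational(1, 2), Mul(-1, V)))) = Add(4, Add(Rational(-1, 2), V)) = Add(Rational(7, 2), V))
Mul(7, Add(P, Function('C')(12, -10))) = Mul(7, Add(Rational(244, 5), Add(Rational(7, 2), 12))) = Mul(7, Add(Rational(244, 5), Rational(31, 2))) = Mul(7, Rational(643, 10)) = Rational(4501, 10)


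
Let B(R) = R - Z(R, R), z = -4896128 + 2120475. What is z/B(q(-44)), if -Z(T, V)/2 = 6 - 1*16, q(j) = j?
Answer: 2775653/64 ≈ 43370.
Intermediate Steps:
Z(T, V) = 20 (Z(T, V) = -2*(6 - 1*16) = -2*(6 - 16) = -2*(-10) = 20)
z = -2775653
B(R) = -20 + R (B(R) = R - 1*20 = R - 20 = -20 + R)
z/B(q(-44)) = -2775653/(-20 - 44) = -2775653/(-64) = -2775653*(-1/64) = 2775653/64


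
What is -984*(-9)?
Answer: 8856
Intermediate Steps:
-984*(-9) = -1*(-8856) = 8856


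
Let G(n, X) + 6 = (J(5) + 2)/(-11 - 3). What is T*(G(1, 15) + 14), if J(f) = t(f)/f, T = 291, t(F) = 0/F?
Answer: 16005/7 ≈ 2286.4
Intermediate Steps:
t(F) = 0
J(f) = 0 (J(f) = 0/f = 0)
G(n, X) = -43/7 (G(n, X) = -6 + (0 + 2)/(-11 - 3) = -6 + 2/(-14) = -6 + 2*(-1/14) = -6 - ⅐ = -43/7)
T*(G(1, 15) + 14) = 291*(-43/7 + 14) = 291*(55/7) = 16005/7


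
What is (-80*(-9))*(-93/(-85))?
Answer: 13392/17 ≈ 787.76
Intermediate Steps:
(-80*(-9))*(-93/(-85)) = 720*(-93*(-1/85)) = 720*(93/85) = 13392/17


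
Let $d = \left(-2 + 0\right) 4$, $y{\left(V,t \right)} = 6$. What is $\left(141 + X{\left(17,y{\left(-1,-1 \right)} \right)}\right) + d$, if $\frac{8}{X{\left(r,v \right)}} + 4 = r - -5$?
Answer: $\frac{1201}{9} \approx 133.44$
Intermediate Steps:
$X{\left(r,v \right)} = \frac{8}{1 + r}$ ($X{\left(r,v \right)} = \frac{8}{-4 + \left(r - -5\right)} = \frac{8}{-4 + \left(r + 5\right)} = \frac{8}{-4 + \left(5 + r\right)} = \frac{8}{1 + r}$)
$d = -8$ ($d = \left(-2\right) 4 = -8$)
$\left(141 + X{\left(17,y{\left(-1,-1 \right)} \right)}\right) + d = \left(141 + \frac{8}{1 + 17}\right) - 8 = \left(141 + \frac{8}{18}\right) - 8 = \left(141 + 8 \cdot \frac{1}{18}\right) - 8 = \left(141 + \frac{4}{9}\right) - 8 = \frac{1273}{9} - 8 = \frac{1201}{9}$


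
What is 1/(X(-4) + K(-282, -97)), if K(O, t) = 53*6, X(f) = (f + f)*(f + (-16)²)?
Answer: -1/1698 ≈ -0.00058893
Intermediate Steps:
X(f) = 2*f*(256 + f) (X(f) = (2*f)*(f + 256) = (2*f)*(256 + f) = 2*f*(256 + f))
K(O, t) = 318
1/(X(-4) + K(-282, -97)) = 1/(2*(-4)*(256 - 4) + 318) = 1/(2*(-4)*252 + 318) = 1/(-2016 + 318) = 1/(-1698) = -1/1698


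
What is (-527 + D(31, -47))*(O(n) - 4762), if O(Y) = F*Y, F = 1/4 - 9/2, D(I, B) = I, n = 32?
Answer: 2429408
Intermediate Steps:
F = -17/4 (F = 1*(1/4) - 9*1/2 = 1/4 - 9/2 = -17/4 ≈ -4.2500)
O(Y) = -17*Y/4
(-527 + D(31, -47))*(O(n) - 4762) = (-527 + 31)*(-17/4*32 - 4762) = -496*(-136 - 4762) = -496*(-4898) = 2429408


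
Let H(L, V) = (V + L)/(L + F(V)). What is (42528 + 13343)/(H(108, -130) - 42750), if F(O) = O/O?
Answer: -6089939/4659772 ≈ -1.3069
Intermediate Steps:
F(O) = 1
H(L, V) = (L + V)/(1 + L) (H(L, V) = (V + L)/(L + 1) = (L + V)/(1 + L))
(42528 + 13343)/(H(108, -130) - 42750) = (42528 + 13343)/((108 - 130)/(1 + 108) - 42750) = 55871/(-22/109 - 42750) = 55871/(-4659772/109) = 55871*(-109/4659772) = -6089939/4659772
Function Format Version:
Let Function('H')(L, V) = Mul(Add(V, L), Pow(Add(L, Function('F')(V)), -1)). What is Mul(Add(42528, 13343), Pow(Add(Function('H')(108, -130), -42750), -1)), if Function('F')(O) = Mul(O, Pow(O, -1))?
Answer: Rational(-6089939, 4659772) ≈ -1.3069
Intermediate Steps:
Function('F')(O) = 1
Function('H')(L, V) = Mul(Pow(Add(1, L), -1), Add(L, V)) (Function('H')(L, V) = Mul(Add(V, L), Pow(Add(L, 1), -1)) = Mul(Add(L, V), Pow(Add(1, L), -1)) = Mul(Pow(Add(1, L), -1), Add(L, V)))
Mul(Add(42528, 13343), Pow(Add(Function('H')(108, -130), -42750), -1)) = Mul(Add(42528, 13343), Pow(Add(Mul(Pow(Add(1, 108), -1), Add(108, -130)), -42750), -1)) = Mul(55871, Pow(Add(Mul(Pow(109, -1), -22), -42750), -1)) = Mul(55871, Pow(Add(Mul(Rational(1, 109), -22), -42750), -1)) = Mul(55871, Pow(Add(Rational(-22, 109), -42750), -1)) = Mul(55871, Pow(Rational(-4659772, 109), -1)) = Mul(55871, Rational(-109, 4659772)) = Rational(-6089939, 4659772)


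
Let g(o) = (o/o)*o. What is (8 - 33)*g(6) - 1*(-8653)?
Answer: 8503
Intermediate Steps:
g(o) = o (g(o) = 1*o = o)
(8 - 33)*g(6) - 1*(-8653) = (8 - 33)*6 - 1*(-8653) = -25*6 + 8653 = -150 + 8653 = 8503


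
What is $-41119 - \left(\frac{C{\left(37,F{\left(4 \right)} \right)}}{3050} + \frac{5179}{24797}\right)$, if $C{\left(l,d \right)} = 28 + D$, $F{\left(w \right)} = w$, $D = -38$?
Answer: $- \frac{310988046913}{7563085} \approx -41119.0$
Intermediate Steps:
$C{\left(l,d \right)} = -10$ ($C{\left(l,d \right)} = 28 - 38 = -10$)
$-41119 - \left(\frac{C{\left(37,F{\left(4 \right)} \right)}}{3050} + \frac{5179}{24797}\right) = -41119 - \left(- \frac{10}{3050} + \frac{5179}{24797}\right) = -41119 - \left(\left(-10\right) \frac{1}{3050} + 5179 \cdot \frac{1}{24797}\right) = -41119 - \left(- \frac{1}{305} + \frac{5179}{24797}\right) = -41119 - \frac{1554798}{7563085} = - \frac{310988046913}{7563085}$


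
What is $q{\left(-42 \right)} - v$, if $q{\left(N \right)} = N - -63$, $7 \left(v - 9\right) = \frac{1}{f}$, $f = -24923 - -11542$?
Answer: $\frac{1124005}{93667} \approx 12.0$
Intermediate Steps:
$f = -13381$ ($f = -24923 + 11542 = -13381$)
$v = \frac{843002}{93667}$ ($v = 9 + \frac{1}{7 \left(-13381\right)} = 9 + \frac{1}{7} \left(- \frac{1}{13381}\right) = 9 - \frac{1}{93667} = \frac{843002}{93667} \approx 9.0$)
$q{\left(N \right)} = 63 + N$ ($q{\left(N \right)} = N + 63 = 63 + N$)
$q{\left(-42 \right)} - v = \left(63 - 42\right) - \frac{843002}{93667} = 21 - \frac{843002}{93667} = \frac{1124005}{93667}$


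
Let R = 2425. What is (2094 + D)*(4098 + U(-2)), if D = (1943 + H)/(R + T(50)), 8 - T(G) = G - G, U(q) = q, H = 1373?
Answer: 20881481728/2433 ≈ 8.5826e+6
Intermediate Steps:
T(G) = 8 (T(G) = 8 - (G - G) = 8 - 1*0 = 8 + 0 = 8)
D = 3316/2433 (D = (1943 + 1373)/(2425 + 8) = 3316/2433 ≈ 1.3629)
(2094 + D)*(4098 + U(-2)) = (2094 + 3316/2433)*(4098 - 2) = (5098018/2433)*4096 = 20881481728/2433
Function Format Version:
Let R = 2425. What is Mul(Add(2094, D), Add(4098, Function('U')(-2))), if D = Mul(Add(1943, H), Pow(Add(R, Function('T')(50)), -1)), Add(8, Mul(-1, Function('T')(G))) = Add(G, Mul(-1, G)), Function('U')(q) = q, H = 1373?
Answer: Rational(20881481728, 2433) ≈ 8.5826e+6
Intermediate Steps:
Function('T')(G) = 8 (Function('T')(G) = Add(8, Mul(-1, Add(G, Mul(-1, G)))) = Add(8, Mul(-1, 0)) = Add(8, 0) = 8)
D = Rational(3316, 2433) (D = Mul(Add(1943, 1373), Pow(Add(2425, 8), -1)) = Mul(3316, Pow(2433, -1)) = Mul(3316, Rational(1, 2433)) = Rational(3316, 2433) ≈ 1.3629)
Mul(Add(2094, D), Add(4098, Function('U')(-2))) = Mul(Add(2094, Rational(3316, 2433)), Add(4098, -2)) = Mul(Rational(5098018, 2433), 4096) = Rational(20881481728, 2433)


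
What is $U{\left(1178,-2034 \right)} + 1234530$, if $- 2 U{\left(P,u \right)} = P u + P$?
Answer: $2431967$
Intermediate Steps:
$U{\left(P,u \right)} = - \frac{P}{2} - \frac{P u}{2}$ ($U{\left(P,u \right)} = - \frac{P u + P}{2} = - \frac{P + P u}{2} = - \frac{P}{2} - \frac{P u}{2}$)
$U{\left(1178,-2034 \right)} + 1234530 = \left(- \frac{1}{2}\right) 1178 \left(1 - 2034\right) + 1234530 = \left(- \frac{1}{2}\right) 1178 \left(-2033\right) + 1234530 = 1197437 + 1234530 = 2431967$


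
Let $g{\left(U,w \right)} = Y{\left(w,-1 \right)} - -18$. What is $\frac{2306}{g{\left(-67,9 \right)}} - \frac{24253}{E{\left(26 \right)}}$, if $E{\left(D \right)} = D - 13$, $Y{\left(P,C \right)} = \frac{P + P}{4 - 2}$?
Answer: $- \frac{624853}{351} \approx -1780.2$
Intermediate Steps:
$Y{\left(P,C \right)} = P$ ($Y{\left(P,C \right)} = \frac{2 P}{2} = 2 P \frac{1}{2} = P$)
$E{\left(D \right)} = -13 + D$
$g{\left(U,w \right)} = 18 + w$ ($g{\left(U,w \right)} = w - -18 = w + 18 = 18 + w$)
$\frac{2306}{g{\left(-67,9 \right)}} - \frac{24253}{E{\left(26 \right)}} = \frac{2306}{18 + 9} - \frac{24253}{-13 + 26} = \frac{2306}{27} - \frac{24253}{13} = - \frac{624853}{351}$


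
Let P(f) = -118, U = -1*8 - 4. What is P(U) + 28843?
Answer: 28725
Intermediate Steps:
U = -12 (U = -8 - 4 = -12)
P(U) + 28843 = -118 + 28843 = 28725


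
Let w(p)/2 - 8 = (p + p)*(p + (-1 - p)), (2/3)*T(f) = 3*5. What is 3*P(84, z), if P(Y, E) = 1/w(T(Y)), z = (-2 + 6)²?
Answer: -3/74 ≈ -0.040541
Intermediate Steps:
z = 16 (z = 4² = 16)
T(f) = 45/2 (T(f) = 3*(3*5)/2 = (3/2)*15 = 45/2)
w(p) = 16 - 4*p (w(p) = 16 + 2*((p + p)*(p + (-1 - p))) = 16 + 2*((2*p)*(-1)) = 16 + 2*(-2*p) = 16 - 4*p)
P(Y, E) = -1/74 (P(Y, E) = 1/(16 - 4*45/2) = 1/(16 - 90) = 1/(-74) = -1/74)
3*P(84, z) = 3*(-1/74) = -3/74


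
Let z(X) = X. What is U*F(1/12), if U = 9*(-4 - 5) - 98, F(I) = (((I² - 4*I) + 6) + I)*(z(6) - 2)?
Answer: -148391/36 ≈ -4122.0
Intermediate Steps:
F(I) = 24 - 12*I + 4*I² (F(I) = (((I² - 4*I) + 6) + I)*(6 - 2) = ((6 + I² - 4*I) + I)*4 = (6 + I² - 3*I)*4 = 24 - 12*I + 4*I²)
U = -179 (U = 9*(-9) - 98 = -81 - 98 = -179)
U*F(1/12) = -179*(24 - 12/12 + 4*(1/12)²) = -179*(24 - 12*1/12 + 4*(1/12)²) = -179*(24 - 1 + 4*(1/144)) = -179*(24 - 1 + 1/36) = -179*829/36 = -148391/36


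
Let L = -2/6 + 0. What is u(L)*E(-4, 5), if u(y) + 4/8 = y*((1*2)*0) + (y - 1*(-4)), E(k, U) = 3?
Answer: 19/2 ≈ 9.5000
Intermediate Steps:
L = -1/3 (L = -2*1/6 + 0 = -1/3 + 0 = -1/3 ≈ -0.33333)
u(y) = 7/2 + y (u(y) = -1/2 + (y*((1*2)*0) + (y - 1*(-4))) = -1/2 + (y*(2*0) + (y + 4)) = -1/2 + (y*0 + (4 + y)) = -1/2 + (0 + (4 + y)) = -1/2 + (4 + y) = 7/2 + y)
u(L)*E(-4, 5) = (7/2 - 1/3)*3 = (19/6)*3 = 19/2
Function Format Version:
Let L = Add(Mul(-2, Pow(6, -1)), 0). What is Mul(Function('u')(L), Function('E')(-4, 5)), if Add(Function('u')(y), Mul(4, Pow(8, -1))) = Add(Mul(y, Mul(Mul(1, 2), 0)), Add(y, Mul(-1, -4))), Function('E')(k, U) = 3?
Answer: Rational(19, 2) ≈ 9.5000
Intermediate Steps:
L = Rational(-1, 3) (L = Add(Mul(-2, Rational(1, 6)), 0) = Add(Rational(-1, 3), 0) = Rational(-1, 3) ≈ -0.33333)
Function('u')(y) = Add(Rational(7, 2), y) (Function('u')(y) = Add(Rational(-1, 2), Add(Mul(y, Mul(Mul(1, 2), 0)), Add(y, Mul(-1, -4)))) = Add(Rational(-1, 2), Add(Mul(y, Mul(2, 0)), Add(y, 4))) = Add(Rational(-1, 2), Add(Mul(y, 0), Add(4, y))) = Add(Rational(-1, 2), Add(0, Add(4, y))) = Add(Rational(-1, 2), Add(4, y)) = Add(Rational(7, 2), y))
Mul(Function('u')(L), Function('E')(-4, 5)) = Mul(Add(Rational(7, 2), Rational(-1, 3)), 3) = Mul(Rational(19, 6), 3) = Rational(19, 2)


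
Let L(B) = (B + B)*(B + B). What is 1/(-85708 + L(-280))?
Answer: 1/227892 ≈ 4.3880e-6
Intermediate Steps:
L(B) = 4*B² (L(B) = (2*B)*(2*B) = 4*B²)
1/(-85708 + L(-280)) = 1/(-85708 + 4*(-280)²) = 1/(-85708 + 4*78400) = 1/(-85708 + 313600) = 1/227892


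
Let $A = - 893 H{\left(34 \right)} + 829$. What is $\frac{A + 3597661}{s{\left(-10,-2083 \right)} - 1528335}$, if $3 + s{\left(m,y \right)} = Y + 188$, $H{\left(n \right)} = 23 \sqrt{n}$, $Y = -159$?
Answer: $- \frac{3598490}{1528309} + \frac{20539 \sqrt{34}}{1528309} \approx -2.2762$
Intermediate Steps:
$s{\left(m,y \right)} = 26$ ($s{\left(m,y \right)} = -3 + \left(-159 + 188\right) = -3 + 29 = 26$)
$A = 829 - 20539 \sqrt{34}$ ($A = - 893 \cdot 23 \sqrt{34} + 829 = - 20539 \sqrt{34} + 829 = 829 - 20539 \sqrt{34} \approx -1.1893 \cdot 10^{5}$)
$\frac{A + 3597661}{s{\left(-10,-2083 \right)} - 1528335} = \frac{\left(829 - 20539 \sqrt{34}\right) + 3597661}{26 - 1528335} = \frac{3598490 - 20539 \sqrt{34}}{-1528309} = \left(3598490 - 20539 \sqrt{34}\right) \left(- \frac{1}{1528309}\right) = - \frac{3598490}{1528309} + \frac{20539 \sqrt{34}}{1528309}$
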